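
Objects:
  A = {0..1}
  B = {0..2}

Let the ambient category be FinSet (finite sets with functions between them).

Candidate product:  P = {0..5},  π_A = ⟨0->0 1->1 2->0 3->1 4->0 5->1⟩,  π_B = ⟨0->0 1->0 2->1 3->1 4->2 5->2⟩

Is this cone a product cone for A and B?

|A|·|B| = 2·3 = 6;  |P| = 6
Check the pairing map k ↦ (π_A(k), π_B(k)):
  0 -> (0,0)
  1 -> (1,0)
  2 -> (0,1)
  3 -> (1,1)
  4 -> (0,2)
  5 -> (1,2)
distinct pairs in image: 6 / 6 needed
  → bijection onto A×B; projections well-typed.

Answer: VALID PRODUCT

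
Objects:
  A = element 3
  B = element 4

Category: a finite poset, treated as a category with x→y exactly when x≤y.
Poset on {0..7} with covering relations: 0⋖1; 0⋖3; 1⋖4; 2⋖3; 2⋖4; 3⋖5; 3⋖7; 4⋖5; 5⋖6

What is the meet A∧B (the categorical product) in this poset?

Lower bounds of A=3 and B=4: {0,2}
  maximal lower bounds 0 and 2 are incomparable: neither 0≤2 nor 2≤0
→ no greatest lower bound exists

Answer: NO MEET EXISTS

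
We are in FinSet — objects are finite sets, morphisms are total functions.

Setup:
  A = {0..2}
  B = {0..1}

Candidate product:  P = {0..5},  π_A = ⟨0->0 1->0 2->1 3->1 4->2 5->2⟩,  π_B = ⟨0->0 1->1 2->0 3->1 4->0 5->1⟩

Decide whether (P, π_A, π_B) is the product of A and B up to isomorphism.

|A|·|B| = 3·2 = 6;  |P| = 6
Check the pairing map k ↦ (π_A(k), π_B(k)):
  0 -> (0,0)
  1 -> (0,1)
  2 -> (1,0)
  3 -> (1,1)
  4 -> (2,0)
  5 -> (2,1)
distinct pairs in image: 6 / 6 needed
  → bijection onto A×B; projections well-typed.

Answer: VALID PRODUCT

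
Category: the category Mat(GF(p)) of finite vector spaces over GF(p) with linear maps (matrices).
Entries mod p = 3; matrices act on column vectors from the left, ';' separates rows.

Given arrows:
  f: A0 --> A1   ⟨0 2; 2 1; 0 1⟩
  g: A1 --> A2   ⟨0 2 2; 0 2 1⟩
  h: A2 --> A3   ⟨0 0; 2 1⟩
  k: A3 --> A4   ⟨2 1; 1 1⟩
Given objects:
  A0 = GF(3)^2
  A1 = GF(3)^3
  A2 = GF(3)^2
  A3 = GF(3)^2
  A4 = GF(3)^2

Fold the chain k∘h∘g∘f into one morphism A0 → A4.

Answer: ⟨0 2; 0 2⟩

Work:
  e0=⟨1,0⟩ f-->⟨0,2,0⟩ g-->⟨1,1⟩ h-->⟨0,0⟩ k-->⟨0,0⟩
  e1=⟨0,1⟩ f-->⟨2,1,1⟩ g-->⟨1,0⟩ h-->⟨0,2⟩ k-->⟨2,2⟩
composite: ⟨0 2; 0 2⟩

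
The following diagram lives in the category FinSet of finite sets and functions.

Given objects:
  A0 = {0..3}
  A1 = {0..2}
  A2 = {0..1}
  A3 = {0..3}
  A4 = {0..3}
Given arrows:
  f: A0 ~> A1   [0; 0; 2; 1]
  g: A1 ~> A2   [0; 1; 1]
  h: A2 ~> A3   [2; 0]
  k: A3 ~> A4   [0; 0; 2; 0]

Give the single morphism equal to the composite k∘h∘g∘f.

Answer: [2; 2; 0; 0]

Work:
  0 f~>0 g~>0 h~>2 k~>2
  1 f~>0 g~>0 h~>2 k~>2
  2 f~>2 g~>1 h~>0 k~>0
  3 f~>1 g~>1 h~>0 k~>0
composite: [2; 2; 0; 0]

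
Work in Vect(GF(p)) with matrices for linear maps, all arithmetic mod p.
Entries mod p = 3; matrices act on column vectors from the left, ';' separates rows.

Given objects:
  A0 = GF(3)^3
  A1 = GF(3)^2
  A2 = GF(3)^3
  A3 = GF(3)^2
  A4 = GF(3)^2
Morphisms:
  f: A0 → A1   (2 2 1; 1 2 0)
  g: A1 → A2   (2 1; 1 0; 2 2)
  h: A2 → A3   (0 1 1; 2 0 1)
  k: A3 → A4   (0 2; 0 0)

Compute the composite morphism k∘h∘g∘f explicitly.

  e0=[1,0,0] f→[2,1] g→[2,2,0] h→[2,1] k→[2,0]
  e1=[0,1,0] f→[2,2] g→[0,2,2] h→[1,2] k→[1,0]
  e2=[0,0,1] f→[1,0] g→[2,1,2] h→[0,0] k→[0,0]
⟦path⟧: (2 1 0; 0 0 0)

Answer: (2 1 0; 0 0 0)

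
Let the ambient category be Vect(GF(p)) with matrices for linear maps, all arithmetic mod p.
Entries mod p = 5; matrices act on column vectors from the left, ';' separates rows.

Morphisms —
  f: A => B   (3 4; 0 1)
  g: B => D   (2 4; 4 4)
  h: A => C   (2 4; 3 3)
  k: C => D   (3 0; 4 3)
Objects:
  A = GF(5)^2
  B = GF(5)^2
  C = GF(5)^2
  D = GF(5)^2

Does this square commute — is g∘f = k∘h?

Answer: COMMUTES

Trace:
Path 1 = f;g:
  e0=(1,0) f=>(3,0) g=>(1,2)
  e1=(0,1) f=>(4,1) g=>(2,0)
  composite₁ = (1 2; 2 0)
Path 2 = h;k:
  e0=(1,0) h=>(2,3) k=>(1,2)
  e1=(0,1) h=>(4,3) k=>(2,0)
  composite₂ = (1 2; 2 0)
Equal? equal; square commutes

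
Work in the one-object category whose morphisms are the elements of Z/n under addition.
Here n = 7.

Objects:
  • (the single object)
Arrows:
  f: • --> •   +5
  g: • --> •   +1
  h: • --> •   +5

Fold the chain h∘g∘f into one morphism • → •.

  0 +5≡5 +1≡6 +5≡4  (mod 7)
⟦path⟧: +4

Answer: +4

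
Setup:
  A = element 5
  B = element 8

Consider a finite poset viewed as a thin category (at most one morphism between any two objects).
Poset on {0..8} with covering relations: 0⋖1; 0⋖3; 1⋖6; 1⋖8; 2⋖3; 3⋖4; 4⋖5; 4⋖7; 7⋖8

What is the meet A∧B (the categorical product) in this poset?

{x : x<=A ∧ x<=B} = {0,2,3,4}  (A=5, B=8)
  0 <= 4
  2 <= 4
  3 <= 4
  4 <= 4
glb = 4

Answer: A∧B = 4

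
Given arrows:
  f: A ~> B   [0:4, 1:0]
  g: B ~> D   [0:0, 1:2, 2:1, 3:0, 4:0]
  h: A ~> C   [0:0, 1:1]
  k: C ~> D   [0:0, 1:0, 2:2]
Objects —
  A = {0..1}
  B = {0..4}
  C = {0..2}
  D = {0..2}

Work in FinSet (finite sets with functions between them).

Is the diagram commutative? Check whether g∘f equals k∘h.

Answer: COMMUTES

Work:
Along f;g (path 1):
  0 f~>4 g~>0
  1 f~>0 g~>0
  ⟦path⟧₁ = [0:0, 1:0]
Along h;k (path 2):
  0 h~>0 k~>0
  1 h~>1 k~>0
  ⟦path⟧₂ = [0:0, 1:0]
Equal? same morphism ✓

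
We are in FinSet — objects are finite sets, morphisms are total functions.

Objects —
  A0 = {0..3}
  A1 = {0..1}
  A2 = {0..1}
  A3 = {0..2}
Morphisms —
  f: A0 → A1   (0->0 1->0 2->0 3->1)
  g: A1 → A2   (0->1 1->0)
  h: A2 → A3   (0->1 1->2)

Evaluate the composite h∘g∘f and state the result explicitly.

Answer: (0->2 1->2 2->2 3->1)

Trace:
  0 f→0 g→1 h→2
  1 f→0 g→1 h→2
  2 f→0 g→1 h→2
  3 f→1 g→0 h→1
⟦path⟧: (0->2 1->2 2->2 3->1)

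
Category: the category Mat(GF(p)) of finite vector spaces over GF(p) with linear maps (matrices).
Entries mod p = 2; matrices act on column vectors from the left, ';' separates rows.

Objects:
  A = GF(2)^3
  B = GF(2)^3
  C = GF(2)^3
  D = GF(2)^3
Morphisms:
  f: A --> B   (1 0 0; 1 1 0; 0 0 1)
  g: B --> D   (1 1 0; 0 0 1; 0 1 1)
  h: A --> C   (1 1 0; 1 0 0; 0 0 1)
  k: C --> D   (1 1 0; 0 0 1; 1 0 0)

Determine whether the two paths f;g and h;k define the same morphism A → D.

Answer: DOES NOT COMMUTE

Derivation:
1) trace f;g:
  e0=(1,0,0) f-->(1,1,0) g-->(0,0,1)
  e1=(0,1,0) f-->(0,1,0) g-->(1,0,1)
  e2=(0,0,1) f-->(0,0,1) g-->(0,1,1)
  composite₁ = (0 1 0; 0 0 1; 1 1 1)
2) trace h;k:
  e0=(1,0,0) h-->(1,1,0) k-->(0,0,1)
  e1=(0,1,0) h-->(1,0,0) k-->(1,0,1)
  e2=(0,0,1) h-->(0,0,1) k-->(0,1,0)
  composite₂ = (0 1 0; 0 0 1; 1 1 0)
Equal? distinct morphisms ✗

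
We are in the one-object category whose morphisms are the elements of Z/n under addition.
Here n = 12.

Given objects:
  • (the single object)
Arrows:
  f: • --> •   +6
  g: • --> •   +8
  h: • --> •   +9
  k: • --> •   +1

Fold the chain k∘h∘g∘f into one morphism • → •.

  0 +6≡6 +8≡2 +9≡11 +1≡0  (mod 12)
composite: +0

Answer: +0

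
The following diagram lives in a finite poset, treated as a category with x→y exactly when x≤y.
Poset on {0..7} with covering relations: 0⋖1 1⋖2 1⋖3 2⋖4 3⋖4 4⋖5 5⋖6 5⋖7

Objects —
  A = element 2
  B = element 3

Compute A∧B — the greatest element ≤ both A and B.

Answer: A∧B = 1

Work:
{x : x<=A ∧ x<=B} = {0,1}  (A=2, B=3)
  0 <= 1
  1 <= 1
glb = 1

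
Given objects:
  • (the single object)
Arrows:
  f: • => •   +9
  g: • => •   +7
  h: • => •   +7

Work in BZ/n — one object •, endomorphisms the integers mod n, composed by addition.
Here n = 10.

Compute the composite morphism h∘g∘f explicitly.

  0 +9≡9 +7≡6 +7≡3  (mod 10)
composite: +3

Answer: +3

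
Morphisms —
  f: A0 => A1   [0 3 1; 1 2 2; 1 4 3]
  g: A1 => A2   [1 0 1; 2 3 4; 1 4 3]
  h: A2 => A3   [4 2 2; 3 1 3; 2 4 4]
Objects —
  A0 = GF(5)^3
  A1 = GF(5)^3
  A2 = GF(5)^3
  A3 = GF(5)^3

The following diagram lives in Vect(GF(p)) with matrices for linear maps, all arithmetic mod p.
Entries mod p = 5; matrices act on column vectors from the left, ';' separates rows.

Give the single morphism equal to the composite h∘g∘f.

Answer: [2 0 2; 1 3 1; 3 3 0]

Work:
  e0=[1,0,0] f=>[0,1,1] g=>[1,2,2] h=>[2,1,3]
  e1=[0,1,0] f=>[3,2,4] g=>[2,3,3] h=>[0,3,3]
  e2=[0,0,1] f=>[1,2,3] g=>[4,0,3] h=>[2,1,0]
⟦path⟧: [2 0 2; 1 3 1; 3 3 0]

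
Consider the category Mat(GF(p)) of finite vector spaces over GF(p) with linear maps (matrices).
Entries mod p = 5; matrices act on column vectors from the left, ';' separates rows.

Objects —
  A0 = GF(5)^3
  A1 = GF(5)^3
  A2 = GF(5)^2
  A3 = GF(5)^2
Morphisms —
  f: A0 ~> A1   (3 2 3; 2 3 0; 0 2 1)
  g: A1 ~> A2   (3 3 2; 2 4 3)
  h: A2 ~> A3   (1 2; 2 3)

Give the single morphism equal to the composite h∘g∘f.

Answer: (3 3 4; 2 4 4)

Trace:
  e0=(1,0,0) f~>(3,2,0) g~>(0,4) h~>(3,2)
  e1=(0,1,0) f~>(2,3,2) g~>(4,2) h~>(3,4)
  e2=(0,0,1) f~>(3,0,1) g~>(1,4) h~>(4,4)
⟦path⟧: (3 3 4; 2 4 4)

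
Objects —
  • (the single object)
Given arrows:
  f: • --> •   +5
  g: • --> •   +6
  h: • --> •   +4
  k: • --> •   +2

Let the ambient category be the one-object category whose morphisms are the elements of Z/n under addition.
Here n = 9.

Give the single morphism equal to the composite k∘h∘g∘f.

Answer: +8

Derivation:
  0 +5≡5 +6≡2 +4≡6 +2≡8  (mod 9)
⟦path⟧: +8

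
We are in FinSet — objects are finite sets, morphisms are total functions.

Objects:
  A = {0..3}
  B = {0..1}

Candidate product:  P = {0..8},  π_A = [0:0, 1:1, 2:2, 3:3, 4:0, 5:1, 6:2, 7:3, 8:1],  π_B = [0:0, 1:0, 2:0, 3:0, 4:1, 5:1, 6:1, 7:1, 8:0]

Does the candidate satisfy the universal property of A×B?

Answer: NOT A VALID PRODUCT — |P|=9 ≠ |A|·|B|=8

Work:
|A|·|B| = 4·2 = 8;  |P| = 9
  → cardinalities differ; no bijection possible.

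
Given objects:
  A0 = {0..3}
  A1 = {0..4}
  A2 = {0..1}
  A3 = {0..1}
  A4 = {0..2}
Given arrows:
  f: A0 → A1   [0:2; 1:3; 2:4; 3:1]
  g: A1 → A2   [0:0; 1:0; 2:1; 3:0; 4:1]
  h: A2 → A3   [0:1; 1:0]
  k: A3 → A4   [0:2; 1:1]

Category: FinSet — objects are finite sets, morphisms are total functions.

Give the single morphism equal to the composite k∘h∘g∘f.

Answer: [0:2; 1:1; 2:2; 3:1]

Trace:
  0 f→2 g→1 h→0 k→2
  1 f→3 g→0 h→1 k→1
  2 f→4 g→1 h→0 k→2
  3 f→1 g→0 h→1 k→1
composite: [0:2; 1:1; 2:2; 3:1]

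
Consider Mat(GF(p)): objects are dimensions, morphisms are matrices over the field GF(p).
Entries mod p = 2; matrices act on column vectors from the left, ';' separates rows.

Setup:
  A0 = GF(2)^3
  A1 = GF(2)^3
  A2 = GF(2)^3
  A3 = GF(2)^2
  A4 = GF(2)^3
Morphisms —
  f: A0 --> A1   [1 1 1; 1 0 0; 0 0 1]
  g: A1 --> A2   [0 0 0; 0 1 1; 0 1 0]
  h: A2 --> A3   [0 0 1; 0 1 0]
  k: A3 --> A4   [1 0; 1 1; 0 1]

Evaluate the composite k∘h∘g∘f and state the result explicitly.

Answer: [1 0 0; 0 0 1; 1 0 1]

Derivation:
  e0=⟨1,0,0⟩ f-->⟨1,1,0⟩ g-->⟨0,1,1⟩ h-->⟨1,1⟩ k-->⟨1,0,1⟩
  e1=⟨0,1,0⟩ f-->⟨1,0,0⟩ g-->⟨0,0,0⟩ h-->⟨0,0⟩ k-->⟨0,0,0⟩
  e2=⟨0,0,1⟩ f-->⟨1,0,1⟩ g-->⟨0,1,0⟩ h-->⟨0,1⟩ k-->⟨0,1,1⟩
⟦path⟧: [1 0 0; 0 0 1; 1 0 1]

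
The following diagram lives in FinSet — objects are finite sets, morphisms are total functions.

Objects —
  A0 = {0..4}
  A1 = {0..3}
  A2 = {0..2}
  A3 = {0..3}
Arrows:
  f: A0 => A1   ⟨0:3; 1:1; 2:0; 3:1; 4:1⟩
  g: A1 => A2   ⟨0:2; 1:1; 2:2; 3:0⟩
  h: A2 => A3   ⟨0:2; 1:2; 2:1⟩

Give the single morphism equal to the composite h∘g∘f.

  0 f=>3 g=>0 h=>2
  1 f=>1 g=>1 h=>2
  2 f=>0 g=>2 h=>1
  3 f=>1 g=>1 h=>2
  4 f=>1 g=>1 h=>2
result: ⟨0:2; 1:2; 2:1; 3:2; 4:2⟩

Answer: ⟨0:2; 1:2; 2:1; 3:2; 4:2⟩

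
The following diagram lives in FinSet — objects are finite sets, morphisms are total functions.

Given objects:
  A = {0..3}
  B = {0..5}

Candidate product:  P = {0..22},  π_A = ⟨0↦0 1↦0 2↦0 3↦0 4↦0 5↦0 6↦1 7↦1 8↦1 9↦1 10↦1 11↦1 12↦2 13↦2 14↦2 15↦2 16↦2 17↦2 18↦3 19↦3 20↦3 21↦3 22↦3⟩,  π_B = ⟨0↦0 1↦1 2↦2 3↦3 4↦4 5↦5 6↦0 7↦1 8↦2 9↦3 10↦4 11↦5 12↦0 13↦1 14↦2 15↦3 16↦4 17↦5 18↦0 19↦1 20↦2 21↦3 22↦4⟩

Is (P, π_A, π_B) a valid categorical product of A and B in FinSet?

Answer: NOT A VALID PRODUCT — |P|=23 ≠ |A|·|B|=24

Trace:
|A|·|B| = 4·6 = 24;  |P| = 23
  → cardinalities differ; no bijection possible.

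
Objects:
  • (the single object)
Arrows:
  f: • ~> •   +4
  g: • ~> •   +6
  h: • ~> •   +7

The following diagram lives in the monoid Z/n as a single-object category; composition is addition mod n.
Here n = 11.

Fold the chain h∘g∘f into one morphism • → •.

  0 +4≡4 +6≡10 +7≡6  (mod 11)
composite: +6

Answer: +6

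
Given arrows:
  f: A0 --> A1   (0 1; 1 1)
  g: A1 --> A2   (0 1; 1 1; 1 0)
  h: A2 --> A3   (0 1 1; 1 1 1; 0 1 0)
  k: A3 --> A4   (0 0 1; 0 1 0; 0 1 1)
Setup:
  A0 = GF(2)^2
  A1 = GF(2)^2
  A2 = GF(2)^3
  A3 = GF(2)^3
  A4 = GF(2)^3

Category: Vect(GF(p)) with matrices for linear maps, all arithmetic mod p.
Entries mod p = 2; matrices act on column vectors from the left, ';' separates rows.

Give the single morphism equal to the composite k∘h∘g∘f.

Answer: (1 0; 0 0; 1 0)

Derivation:
  e0=(1,0) f-->(0,1) g-->(1,1,0) h-->(1,0,1) k-->(1,0,1)
  e1=(0,1) f-->(1,1) g-->(1,0,1) h-->(1,0,0) k-->(0,0,0)
composite: (1 0; 0 0; 1 0)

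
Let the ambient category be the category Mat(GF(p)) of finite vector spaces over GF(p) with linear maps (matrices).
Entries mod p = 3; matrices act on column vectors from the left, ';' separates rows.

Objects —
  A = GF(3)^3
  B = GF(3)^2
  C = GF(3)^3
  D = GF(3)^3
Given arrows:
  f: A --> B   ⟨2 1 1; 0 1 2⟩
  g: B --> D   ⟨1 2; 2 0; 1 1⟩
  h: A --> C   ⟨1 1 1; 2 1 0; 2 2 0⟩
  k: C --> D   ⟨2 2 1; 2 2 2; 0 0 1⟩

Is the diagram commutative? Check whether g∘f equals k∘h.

Path 1 = f;g:
  e0=⟨1,0,0⟩ f-->⟨2,0⟩ g-->⟨2,1,2⟩
  e1=⟨0,1,0⟩ f-->⟨1,1⟩ g-->⟨0,2,2⟩
  e2=⟨0,0,1⟩ f-->⟨1,2⟩ g-->⟨2,2,0⟩
  result₁ = ⟨2 0 2; 1 2 2; 2 2 0⟩
Path 2 = h;k:
  e0=⟨1,0,0⟩ h-->⟨1,2,2⟩ k-->⟨2,1,2⟩
  e1=⟨0,1,0⟩ h-->⟨1,1,2⟩ k-->⟨0,2,2⟩
  e2=⟨0,0,1⟩ h-->⟨1,0,0⟩ k-->⟨2,2,0⟩
  result₂ = ⟨2 0 2; 1 2 2; 2 2 0⟩
Equal? same morphism ✓

Answer: COMMUTES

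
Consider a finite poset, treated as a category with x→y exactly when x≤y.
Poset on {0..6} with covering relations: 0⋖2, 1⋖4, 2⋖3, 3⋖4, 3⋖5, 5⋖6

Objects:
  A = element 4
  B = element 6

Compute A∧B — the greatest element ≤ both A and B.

Answer: A∧B = 3

Trace:
Lower bounds of A=4 and B=6: {0,2,3}
  0 ⊑ 3
  2 ⊑ 3
  3 ⊑ 3
glb = 3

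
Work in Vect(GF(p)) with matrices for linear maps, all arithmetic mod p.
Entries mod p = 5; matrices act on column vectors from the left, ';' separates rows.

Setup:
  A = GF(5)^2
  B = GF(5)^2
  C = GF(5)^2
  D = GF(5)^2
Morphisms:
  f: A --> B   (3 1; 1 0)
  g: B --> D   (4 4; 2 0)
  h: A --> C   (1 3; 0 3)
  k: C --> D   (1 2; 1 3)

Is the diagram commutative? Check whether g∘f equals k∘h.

Along f;g (path 1):
  e0=[1,0] f-->[3,1] g-->[1,1]
  e1=[0,1] f-->[1,0] g-->[4,2]
  result₁ = (1 4; 1 2)
Along h;k (path 2):
  e0=[1,0] h-->[1,0] k-->[1,1]
  e1=[0,1] h-->[3,3] k-->[4,2]
  result₂ = (1 4; 1 2)
Equal? YES — commutes

Answer: COMMUTES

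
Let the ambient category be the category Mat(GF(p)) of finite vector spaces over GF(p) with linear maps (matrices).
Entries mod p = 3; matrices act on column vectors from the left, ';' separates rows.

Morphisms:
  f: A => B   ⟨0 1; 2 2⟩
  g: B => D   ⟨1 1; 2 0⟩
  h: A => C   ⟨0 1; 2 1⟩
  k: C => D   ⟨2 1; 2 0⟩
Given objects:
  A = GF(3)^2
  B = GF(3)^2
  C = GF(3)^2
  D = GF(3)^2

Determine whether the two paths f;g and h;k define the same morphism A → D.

Answer: COMMUTES

Work:
Path 1 = f;g:
  e0=(1,0) f=>(0,2) g=>(2,0)
  e1=(0,1) f=>(1,2) g=>(0,2)
  ⟦path⟧₁ = ⟨2 0; 0 2⟩
Path 2 = h;k:
  e0=(1,0) h=>(0,2) k=>(2,0)
  e1=(0,1) h=>(1,1) k=>(0,2)
  ⟦path⟧₂ = ⟨2 0; 0 2⟩
Equal? YES — commutes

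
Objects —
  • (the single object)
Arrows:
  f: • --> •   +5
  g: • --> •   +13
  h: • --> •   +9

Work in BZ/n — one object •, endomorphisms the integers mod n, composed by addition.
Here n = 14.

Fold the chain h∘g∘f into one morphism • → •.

  0 +5≡5 +13≡4 +9≡13  (mod 14)
composite: +13

Answer: +13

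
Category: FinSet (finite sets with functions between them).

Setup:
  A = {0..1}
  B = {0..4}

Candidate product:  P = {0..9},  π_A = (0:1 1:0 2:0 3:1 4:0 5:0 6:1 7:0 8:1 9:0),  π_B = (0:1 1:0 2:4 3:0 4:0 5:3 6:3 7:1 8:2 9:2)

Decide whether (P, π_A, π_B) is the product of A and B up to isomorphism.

|A|·|B| = 2·5 = 10;  |P| = 10
Check the pairing map k ↦ (π_A(k), π_B(k)):
  0 : (1,1)
  1 : (0,0)
  2 : (0,4)
  3 : (1,0)
  4 : (0,0)  ✗ repeats pair of k=1
  5 : (0,3)
  6 : (1,3)
  7 : (0,1)
  8 : (1,2)
  9 : (0,2)
distinct pairs in image: 9 / 10 needed
  → (0,0) hit at k=1 and k=4

Answer: NOT A VALID PRODUCT — duplicate pair at indices 4,1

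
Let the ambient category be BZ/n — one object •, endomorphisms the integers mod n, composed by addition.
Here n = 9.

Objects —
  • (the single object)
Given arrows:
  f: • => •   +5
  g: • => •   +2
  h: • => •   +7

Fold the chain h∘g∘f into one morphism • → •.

Answer: +5

Trace:
  0 +5≡5 +2≡7 +7≡5  (mod 9)
result: +5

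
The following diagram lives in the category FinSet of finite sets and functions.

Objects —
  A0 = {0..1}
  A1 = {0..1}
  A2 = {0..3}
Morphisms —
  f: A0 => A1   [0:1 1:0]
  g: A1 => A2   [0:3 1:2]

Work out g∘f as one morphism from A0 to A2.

Answer: [0:2 1:3]

Trace:
  0 f=>1 g=>2
  1 f=>0 g=>3
result: [0:2 1:3]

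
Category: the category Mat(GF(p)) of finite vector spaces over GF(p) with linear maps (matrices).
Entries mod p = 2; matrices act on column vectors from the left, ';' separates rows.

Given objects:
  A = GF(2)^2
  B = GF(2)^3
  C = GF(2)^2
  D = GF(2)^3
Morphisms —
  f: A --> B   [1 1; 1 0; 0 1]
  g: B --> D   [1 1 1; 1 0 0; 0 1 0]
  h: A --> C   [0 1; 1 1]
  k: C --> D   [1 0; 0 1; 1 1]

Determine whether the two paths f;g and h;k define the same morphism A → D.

Answer: DOES NOT COMMUTE

Trace:
Path 1 = f;g:
  e0=[1,0] f-->[1,1,0] g-->[0,1,1]
  e1=[0,1] f-->[1,0,1] g-->[0,1,0]
  ⟦path⟧₁ = [0 0; 1 1; 1 0]
Path 2 = h;k:
  e0=[1,0] h-->[0,1] k-->[0,1,1]
  e1=[0,1] h-->[1,1] k-->[1,1,0]
  ⟦path⟧₂ = [0 1; 1 1; 1 0]
Equal? distinct morphisms ✗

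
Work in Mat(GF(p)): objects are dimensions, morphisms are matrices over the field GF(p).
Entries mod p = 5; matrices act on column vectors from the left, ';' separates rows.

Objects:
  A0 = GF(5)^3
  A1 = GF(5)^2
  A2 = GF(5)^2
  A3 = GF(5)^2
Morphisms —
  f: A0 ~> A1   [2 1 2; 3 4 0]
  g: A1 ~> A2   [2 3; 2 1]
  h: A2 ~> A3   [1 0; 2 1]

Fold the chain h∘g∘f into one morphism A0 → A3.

  e0=[1,0,0] f~>[2,3] g~>[3,2] h~>[3,3]
  e1=[0,1,0] f~>[1,4] g~>[4,1] h~>[4,4]
  e2=[0,0,1] f~>[2,0] g~>[4,4] h~>[4,2]
composite: [3 4 4; 3 4 2]

Answer: [3 4 4; 3 4 2]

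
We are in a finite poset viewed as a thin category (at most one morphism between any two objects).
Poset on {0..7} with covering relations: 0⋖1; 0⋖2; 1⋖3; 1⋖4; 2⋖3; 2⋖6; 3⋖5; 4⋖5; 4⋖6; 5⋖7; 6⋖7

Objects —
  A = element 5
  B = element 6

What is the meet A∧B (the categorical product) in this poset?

Lower bounds of A=5 and B=6: {0,1,2,4}
  maximal lower bounds 2 and 4 are incomparable: neither 2<=4 nor 4<=2
→ no greatest lower bound exists

Answer: NO MEET EXISTS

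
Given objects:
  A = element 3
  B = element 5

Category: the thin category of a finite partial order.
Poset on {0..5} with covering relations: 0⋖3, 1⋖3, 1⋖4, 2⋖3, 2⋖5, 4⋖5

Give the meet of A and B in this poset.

{x : x⊑A ∧ x⊑B} = {1,2}  (A=3, B=5)
  maximal lower bounds 1 and 2 are incomparable: neither 1⊑2 nor 2⊑1
→ no greatest lower bound exists

Answer: NO MEET EXISTS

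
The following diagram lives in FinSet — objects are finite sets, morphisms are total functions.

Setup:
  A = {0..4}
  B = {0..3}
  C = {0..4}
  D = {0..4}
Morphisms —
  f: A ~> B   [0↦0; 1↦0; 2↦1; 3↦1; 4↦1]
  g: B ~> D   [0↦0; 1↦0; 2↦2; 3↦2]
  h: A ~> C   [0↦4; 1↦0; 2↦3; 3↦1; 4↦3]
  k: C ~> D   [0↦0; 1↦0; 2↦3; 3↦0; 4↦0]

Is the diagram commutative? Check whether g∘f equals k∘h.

Answer: COMMUTES

Derivation:
Along f;g (path 1):
  0 f~>0 g~>0
  1 f~>0 g~>0
  2 f~>1 g~>0
  3 f~>1 g~>0
  4 f~>1 g~>0
  composite₁ = [0↦0; 1↦0; 2↦0; 3↦0; 4↦0]
Along h;k (path 2):
  0 h~>4 k~>0
  1 h~>0 k~>0
  2 h~>3 k~>0
  3 h~>1 k~>0
  4 h~>3 k~>0
  composite₂ = [0↦0; 1↦0; 2↦0; 3↦0; 4↦0]
Equal? YES — commutes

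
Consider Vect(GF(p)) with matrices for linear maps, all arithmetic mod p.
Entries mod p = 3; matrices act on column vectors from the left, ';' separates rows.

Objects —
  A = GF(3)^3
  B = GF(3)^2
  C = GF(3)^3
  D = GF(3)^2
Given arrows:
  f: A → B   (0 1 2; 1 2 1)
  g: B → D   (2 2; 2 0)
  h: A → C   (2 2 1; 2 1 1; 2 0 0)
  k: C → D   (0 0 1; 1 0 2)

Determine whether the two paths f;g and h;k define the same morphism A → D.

1) trace f;g:
  e0=(1,0,0) f→(0,1) g→(2,0)
  e1=(0,1,0) f→(1,2) g→(0,2)
  e2=(0,0,1) f→(2,1) g→(0,1)
  result₁ = (2 0 0; 0 2 1)
2) trace h;k:
  e0=(1,0,0) h→(2,2,2) k→(2,0)
  e1=(0,1,0) h→(2,1,0) k→(0,2)
  e2=(0,0,1) h→(1,1,0) k→(0,1)
  result₂ = (2 0 0; 0 2 1)
Equal? same morphism ✓

Answer: COMMUTES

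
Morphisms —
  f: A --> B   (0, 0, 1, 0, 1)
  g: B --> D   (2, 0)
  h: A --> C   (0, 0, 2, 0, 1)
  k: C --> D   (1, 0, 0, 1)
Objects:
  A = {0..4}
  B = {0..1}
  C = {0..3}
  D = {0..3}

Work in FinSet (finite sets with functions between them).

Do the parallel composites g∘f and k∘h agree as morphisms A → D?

Path 1 = f;g:
  0 f-->0 g-->2
  1 f-->0 g-->2
  2 f-->1 g-->0
  3 f-->0 g-->2
  4 f-->1 g-->0
  result₁ = (2, 2, 0, 2, 0)
Path 2 = h;k:
  0 h-->0 k-->1
  1 h-->0 k-->1
  2 h-->2 k-->0
  3 h-->0 k-->1
  4 h-->1 k-->0
  result₂ = (1, 1, 0, 1, 0)
Equal? NO — does not commute

Answer: DOES NOT COMMUTE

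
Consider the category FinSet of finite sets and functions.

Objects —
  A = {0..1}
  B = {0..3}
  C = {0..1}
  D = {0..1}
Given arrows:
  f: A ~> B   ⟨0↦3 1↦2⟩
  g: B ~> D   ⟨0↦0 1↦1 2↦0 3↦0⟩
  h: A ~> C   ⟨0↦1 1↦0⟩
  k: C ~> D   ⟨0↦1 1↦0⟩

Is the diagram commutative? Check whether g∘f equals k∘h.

Answer: DOES NOT COMMUTE

Work:
Path 1 = f;g:
  0 f~>3 g~>0
  1 f~>2 g~>0
  composite₁ = ⟨0↦0 1↦0⟩
Path 2 = h;k:
  0 h~>1 k~>0
  1 h~>0 k~>1
  composite₂ = ⟨0↦0 1↦1⟩
Equal? distinct morphisms ✗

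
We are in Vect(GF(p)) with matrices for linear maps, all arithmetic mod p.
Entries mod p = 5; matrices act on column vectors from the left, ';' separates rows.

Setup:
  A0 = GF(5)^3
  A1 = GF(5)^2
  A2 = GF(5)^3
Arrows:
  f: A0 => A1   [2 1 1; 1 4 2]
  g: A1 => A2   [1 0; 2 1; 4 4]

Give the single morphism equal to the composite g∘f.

Answer: [2 1 1; 0 1 4; 2 0 2]

Trace:
  e0=⟨1,0,0⟩ f=>⟨2,1⟩ g=>⟨2,0,2⟩
  e1=⟨0,1,0⟩ f=>⟨1,4⟩ g=>⟨1,1,0⟩
  e2=⟨0,0,1⟩ f=>⟨1,2⟩ g=>⟨1,4,2⟩
composite: [2 1 1; 0 1 4; 2 0 2]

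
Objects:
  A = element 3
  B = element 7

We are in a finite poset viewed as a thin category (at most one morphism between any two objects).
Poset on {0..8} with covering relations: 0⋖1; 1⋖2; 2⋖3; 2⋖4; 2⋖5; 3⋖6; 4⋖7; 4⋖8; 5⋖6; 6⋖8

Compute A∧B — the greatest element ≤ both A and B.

{x : x≤A ∧ x≤B} = {0,1,2}  (A=3, B=7)
  0 ≤ 2
  1 ≤ 2
  2 ≤ 2
glb = 2

Answer: A∧B = 2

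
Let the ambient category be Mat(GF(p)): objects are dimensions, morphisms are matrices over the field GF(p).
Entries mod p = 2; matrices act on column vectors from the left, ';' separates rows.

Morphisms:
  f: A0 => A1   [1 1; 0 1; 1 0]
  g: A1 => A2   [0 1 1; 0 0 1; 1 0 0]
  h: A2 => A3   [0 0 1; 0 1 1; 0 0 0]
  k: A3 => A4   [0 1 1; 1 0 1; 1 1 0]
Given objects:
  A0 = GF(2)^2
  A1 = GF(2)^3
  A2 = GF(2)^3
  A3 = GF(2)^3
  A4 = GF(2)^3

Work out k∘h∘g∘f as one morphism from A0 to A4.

Answer: [0 1; 1 1; 1 0]

Derivation:
  e0=⟨1,0⟩ f=>⟨1,0,1⟩ g=>⟨1,1,1⟩ h=>⟨1,0,0⟩ k=>⟨0,1,1⟩
  e1=⟨0,1⟩ f=>⟨1,1,0⟩ g=>⟨1,0,1⟩ h=>⟨1,1,0⟩ k=>⟨1,1,0⟩
result: [0 1; 1 1; 1 0]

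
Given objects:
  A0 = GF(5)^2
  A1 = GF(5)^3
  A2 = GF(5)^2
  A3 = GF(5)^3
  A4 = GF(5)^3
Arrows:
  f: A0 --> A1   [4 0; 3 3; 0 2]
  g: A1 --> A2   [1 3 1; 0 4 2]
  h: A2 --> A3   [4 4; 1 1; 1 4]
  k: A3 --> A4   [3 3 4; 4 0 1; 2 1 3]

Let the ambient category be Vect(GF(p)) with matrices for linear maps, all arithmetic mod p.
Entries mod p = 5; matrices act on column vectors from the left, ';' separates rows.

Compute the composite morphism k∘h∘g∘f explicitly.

Answer: [4 0; 1 2; 3 3]

Trace:
  e0=⟨1,0⟩ f-->⟨4,3,0⟩ g-->⟨3,2⟩ h-->⟨0,0,1⟩ k-->⟨4,1,3⟩
  e1=⟨0,1⟩ f-->⟨0,3,2⟩ g-->⟨1,1⟩ h-->⟨3,2,0⟩ k-->⟨0,2,3⟩
result: [4 0; 1 2; 3 3]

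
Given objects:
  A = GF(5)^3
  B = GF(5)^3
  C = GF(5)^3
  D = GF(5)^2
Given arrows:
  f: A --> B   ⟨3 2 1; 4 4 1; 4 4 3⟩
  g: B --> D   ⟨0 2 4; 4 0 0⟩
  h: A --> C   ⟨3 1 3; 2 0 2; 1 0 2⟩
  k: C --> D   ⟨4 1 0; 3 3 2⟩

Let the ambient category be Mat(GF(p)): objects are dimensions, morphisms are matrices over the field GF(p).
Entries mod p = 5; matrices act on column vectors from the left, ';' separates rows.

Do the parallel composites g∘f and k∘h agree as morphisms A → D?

Answer: COMMUTES

Trace:
1) trace f;g:
  e0=(1,0,0) f-->(3,4,4) g-->(4,2)
  e1=(0,1,0) f-->(2,4,4) g-->(4,3)
  e2=(0,0,1) f-->(1,1,3) g-->(4,4)
  composite₁ = ⟨4 4 4; 2 3 4⟩
2) trace h;k:
  e0=(1,0,0) h-->(3,2,1) k-->(4,2)
  e1=(0,1,0) h-->(1,0,0) k-->(4,3)
  e2=(0,0,1) h-->(3,2,2) k-->(4,4)
  composite₂ = ⟨4 4 4; 2 3 4⟩
Equal? equal; square commutes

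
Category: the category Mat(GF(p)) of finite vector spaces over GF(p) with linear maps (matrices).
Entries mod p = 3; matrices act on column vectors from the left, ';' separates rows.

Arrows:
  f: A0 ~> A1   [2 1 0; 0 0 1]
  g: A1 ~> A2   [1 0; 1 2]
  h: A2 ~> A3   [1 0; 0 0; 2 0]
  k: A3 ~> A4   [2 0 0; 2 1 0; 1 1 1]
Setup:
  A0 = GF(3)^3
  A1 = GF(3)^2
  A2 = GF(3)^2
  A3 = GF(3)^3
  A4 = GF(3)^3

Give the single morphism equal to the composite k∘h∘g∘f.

Answer: [1 2 0; 1 2 0; 0 0 0]

Derivation:
  e0=[1,0,0] f~>[2,0] g~>[2,2] h~>[2,0,1] k~>[1,1,0]
  e1=[0,1,0] f~>[1,0] g~>[1,1] h~>[1,0,2] k~>[2,2,0]
  e2=[0,0,1] f~>[0,1] g~>[0,2] h~>[0,0,0] k~>[0,0,0]
result: [1 2 0; 1 2 0; 0 0 0]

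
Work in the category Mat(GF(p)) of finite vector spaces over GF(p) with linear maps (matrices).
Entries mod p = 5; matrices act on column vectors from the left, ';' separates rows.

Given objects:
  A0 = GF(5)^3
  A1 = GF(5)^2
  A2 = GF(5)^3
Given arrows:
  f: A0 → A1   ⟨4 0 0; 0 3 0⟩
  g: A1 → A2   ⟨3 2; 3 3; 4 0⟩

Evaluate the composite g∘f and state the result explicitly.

Answer: ⟨2 1 0; 2 4 0; 1 0 0⟩

Trace:
  e0=[1,0,0] f→[4,0] g→[2,2,1]
  e1=[0,1,0] f→[0,3] g→[1,4,0]
  e2=[0,0,1] f→[0,0] g→[0,0,0]
⟦path⟧: ⟨2 1 0; 2 4 0; 1 0 0⟩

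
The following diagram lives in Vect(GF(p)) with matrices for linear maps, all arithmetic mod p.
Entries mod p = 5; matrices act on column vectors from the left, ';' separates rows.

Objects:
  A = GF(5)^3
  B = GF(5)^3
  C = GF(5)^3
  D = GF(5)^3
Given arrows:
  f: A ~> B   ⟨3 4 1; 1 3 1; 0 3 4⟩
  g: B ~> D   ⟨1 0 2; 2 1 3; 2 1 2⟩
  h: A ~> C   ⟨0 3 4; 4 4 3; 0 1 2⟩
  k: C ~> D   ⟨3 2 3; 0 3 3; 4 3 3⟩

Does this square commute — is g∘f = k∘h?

Answer: COMMUTES

Trace:
Along f;g (path 1):
  e0=(1,0,0) f~>(3,1,0) g~>(3,2,2)
  e1=(0,1,0) f~>(4,3,3) g~>(0,0,2)
  e2=(0,0,1) f~>(1,1,4) g~>(4,0,1)
  result₁ = ⟨3 0 4; 2 0 0; 2 2 1⟩
Along h;k (path 2):
  e0=(1,0,0) h~>(0,4,0) k~>(3,2,2)
  e1=(0,1,0) h~>(3,4,1) k~>(0,0,2)
  e2=(0,0,1) h~>(4,3,2) k~>(4,0,1)
  result₂ = ⟨3 0 4; 2 0 0; 2 2 1⟩
Equal? same morphism ✓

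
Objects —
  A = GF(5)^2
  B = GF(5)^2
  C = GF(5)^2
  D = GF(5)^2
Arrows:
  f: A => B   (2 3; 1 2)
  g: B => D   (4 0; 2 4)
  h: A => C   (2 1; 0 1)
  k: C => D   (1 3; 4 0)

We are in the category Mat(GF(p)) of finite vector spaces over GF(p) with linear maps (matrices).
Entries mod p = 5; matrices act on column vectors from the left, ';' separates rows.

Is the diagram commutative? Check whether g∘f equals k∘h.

Answer: DOES NOT COMMUTE

Derivation:
Path 1 = f;g:
  e0=(1,0) f=>(2,1) g=>(3,3)
  e1=(0,1) f=>(3,2) g=>(2,4)
  composite₁ = (3 2; 3 4)
Path 2 = h;k:
  e0=(1,0) h=>(2,0) k=>(2,3)
  e1=(0,1) h=>(1,1) k=>(4,4)
  composite₂ = (2 4; 3 4)
Equal? NO — does not commute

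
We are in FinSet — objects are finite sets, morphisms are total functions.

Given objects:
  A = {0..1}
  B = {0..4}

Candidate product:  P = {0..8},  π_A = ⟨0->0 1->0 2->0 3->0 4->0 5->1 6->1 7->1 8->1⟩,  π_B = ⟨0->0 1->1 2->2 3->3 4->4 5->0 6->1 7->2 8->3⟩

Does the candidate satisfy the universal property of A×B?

Answer: NOT A VALID PRODUCT — |P|=9 ≠ |A|·|B|=10

Derivation:
|A|·|B| = 2·5 = 10;  |P| = 9
  → cardinalities differ; no bijection possible.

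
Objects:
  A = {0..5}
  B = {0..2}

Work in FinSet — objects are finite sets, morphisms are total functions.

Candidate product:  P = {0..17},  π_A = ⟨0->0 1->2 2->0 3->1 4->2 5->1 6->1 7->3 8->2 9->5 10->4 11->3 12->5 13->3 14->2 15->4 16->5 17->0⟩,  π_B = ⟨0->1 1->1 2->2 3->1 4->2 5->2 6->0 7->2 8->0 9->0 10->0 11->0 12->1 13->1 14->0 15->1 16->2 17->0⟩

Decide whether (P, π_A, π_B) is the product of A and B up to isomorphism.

Answer: NOT A VALID PRODUCT — duplicate pair at indices 14,8

Trace:
|A|·|B| = 6·3 = 18;  |P| = 18
Check the pairing map k ↦ (π_A(k), π_B(k)):
  0 -> (0,1)
  1 -> (2,1)
  2 -> (0,2)
  3 -> (1,1)
  4 -> (2,2)
  5 -> (1,2)
  6 -> (1,0)
  7 -> (3,2)
  8 -> (2,0)
  9 -> (5,0)
  10 -> (4,0)
  11 -> (3,0)
  12 -> (5,1)
  13 -> (3,1)
  14 -> (2,0)  ✗ repeats pair of k=8
  15 -> (4,1)
  16 -> (5,2)
  17 -> (0,0)
distinct pairs in image: 17 / 18 needed
  → (2,0) hit at k=8 and k=14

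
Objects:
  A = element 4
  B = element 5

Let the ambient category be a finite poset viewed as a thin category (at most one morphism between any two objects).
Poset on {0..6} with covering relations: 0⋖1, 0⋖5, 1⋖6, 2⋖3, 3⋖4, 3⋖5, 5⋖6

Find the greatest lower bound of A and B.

Answer: A∧B = 3

Derivation:
Common predecessors of 4,5: {2,3}
  2 ≤ 3
  3 ≤ 3
glb = 3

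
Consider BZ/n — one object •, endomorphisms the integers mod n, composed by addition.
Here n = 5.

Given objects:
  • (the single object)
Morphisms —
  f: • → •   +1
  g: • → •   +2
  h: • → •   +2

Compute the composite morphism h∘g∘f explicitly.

  0 +1≡1 +2≡3 +2≡0  (mod 5)
result: +0

Answer: +0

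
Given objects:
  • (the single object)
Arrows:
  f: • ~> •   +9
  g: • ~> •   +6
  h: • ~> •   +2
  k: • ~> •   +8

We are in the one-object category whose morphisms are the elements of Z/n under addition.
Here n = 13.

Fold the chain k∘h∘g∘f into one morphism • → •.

Answer: +12

Derivation:
  0 +9≡9 +6≡2 +2≡4 +8≡12  (mod 13)
composite: +12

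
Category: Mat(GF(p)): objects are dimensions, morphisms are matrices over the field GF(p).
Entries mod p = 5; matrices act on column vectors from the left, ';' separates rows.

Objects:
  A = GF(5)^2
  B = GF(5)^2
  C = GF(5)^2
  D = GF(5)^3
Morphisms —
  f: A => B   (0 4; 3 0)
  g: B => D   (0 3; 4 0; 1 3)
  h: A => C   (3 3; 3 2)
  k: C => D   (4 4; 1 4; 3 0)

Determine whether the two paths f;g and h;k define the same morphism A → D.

Answer: COMMUTES

Trace:
1) trace f;g:
  e0=(1,0) f=>(0,3) g=>(4,0,4)
  e1=(0,1) f=>(4,0) g=>(0,1,4)
  ⟦path⟧₁ = (4 0; 0 1; 4 4)
2) trace h;k:
  e0=(1,0) h=>(3,3) k=>(4,0,4)
  e1=(0,1) h=>(3,2) k=>(0,1,4)
  ⟦path⟧₂ = (4 0; 0 1; 4 4)
Equal? equal; square commutes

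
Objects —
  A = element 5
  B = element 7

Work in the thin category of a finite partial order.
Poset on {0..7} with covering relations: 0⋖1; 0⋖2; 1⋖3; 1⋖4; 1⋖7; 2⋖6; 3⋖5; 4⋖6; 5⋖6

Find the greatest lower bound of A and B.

Common predecessors of 5,7: {0,1}
  0 <= 1
  1 <= 1
glb = 1

Answer: A∧B = 1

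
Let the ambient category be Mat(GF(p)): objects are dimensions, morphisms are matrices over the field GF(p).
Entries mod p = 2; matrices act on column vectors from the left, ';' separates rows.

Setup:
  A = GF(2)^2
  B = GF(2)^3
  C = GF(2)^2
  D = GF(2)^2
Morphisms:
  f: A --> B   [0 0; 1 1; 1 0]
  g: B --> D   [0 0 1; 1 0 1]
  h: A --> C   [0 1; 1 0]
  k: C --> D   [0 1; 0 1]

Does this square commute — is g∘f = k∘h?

Along f;g (path 1):
  e0=⟨1,0⟩ f-->⟨0,1,1⟩ g-->⟨1,1⟩
  e1=⟨0,1⟩ f-->⟨0,1,0⟩ g-->⟨0,0⟩
  result₁ = [1 0; 1 0]
Along h;k (path 2):
  e0=⟨1,0⟩ h-->⟨0,1⟩ k-->⟨1,1⟩
  e1=⟨0,1⟩ h-->⟨1,0⟩ k-->⟨0,0⟩
  result₂ = [1 0; 1 0]
Equal? equal; square commutes

Answer: COMMUTES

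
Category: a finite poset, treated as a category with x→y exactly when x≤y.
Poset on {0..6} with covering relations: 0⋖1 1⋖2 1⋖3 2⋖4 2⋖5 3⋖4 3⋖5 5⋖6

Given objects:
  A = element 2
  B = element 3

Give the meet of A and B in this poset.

Answer: A∧B = 1

Derivation:
Common predecessors of 2,3: {0,1}
  0 <= 1
  1 <= 1
glb = 1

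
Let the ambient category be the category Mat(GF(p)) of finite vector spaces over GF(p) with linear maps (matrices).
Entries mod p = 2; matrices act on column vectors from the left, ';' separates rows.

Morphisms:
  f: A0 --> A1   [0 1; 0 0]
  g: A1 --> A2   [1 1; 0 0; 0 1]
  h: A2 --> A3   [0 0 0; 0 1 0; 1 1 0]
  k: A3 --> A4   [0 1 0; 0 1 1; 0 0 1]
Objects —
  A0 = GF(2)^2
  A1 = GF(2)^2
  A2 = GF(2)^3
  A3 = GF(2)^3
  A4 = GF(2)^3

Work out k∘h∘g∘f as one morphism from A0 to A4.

Answer: [0 0; 0 1; 0 1]

Work:
  e0=⟨1,0⟩ f-->⟨0,0⟩ g-->⟨0,0,0⟩ h-->⟨0,0,0⟩ k-->⟨0,0,0⟩
  e1=⟨0,1⟩ f-->⟨1,0⟩ g-->⟨1,0,0⟩ h-->⟨0,0,1⟩ k-->⟨0,1,1⟩
⟦path⟧: [0 0; 0 1; 0 1]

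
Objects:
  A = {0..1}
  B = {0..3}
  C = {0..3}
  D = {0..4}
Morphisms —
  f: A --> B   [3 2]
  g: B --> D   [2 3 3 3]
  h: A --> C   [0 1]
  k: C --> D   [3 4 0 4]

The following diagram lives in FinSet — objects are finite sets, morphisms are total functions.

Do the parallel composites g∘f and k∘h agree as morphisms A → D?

1) trace f;g:
  0 f-->3 g-->3
  1 f-->2 g-->3
  result₁ = [3 3]
2) trace h;k:
  0 h-->0 k-->3
  1 h-->1 k-->4
  result₂ = [3 4]
Equal? distinct morphisms ✗

Answer: DOES NOT COMMUTE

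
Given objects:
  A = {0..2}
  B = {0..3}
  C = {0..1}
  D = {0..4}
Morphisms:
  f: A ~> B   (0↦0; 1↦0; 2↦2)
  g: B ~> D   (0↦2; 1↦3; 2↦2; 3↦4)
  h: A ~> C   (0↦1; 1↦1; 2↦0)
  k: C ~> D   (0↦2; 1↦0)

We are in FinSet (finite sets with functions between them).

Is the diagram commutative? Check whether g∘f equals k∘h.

Answer: DOES NOT COMMUTE

Work:
1) trace f;g:
  0 f~>0 g~>2
  1 f~>0 g~>2
  2 f~>2 g~>2
  result₁ = (0↦2; 1↦2; 2↦2)
2) trace h;k:
  0 h~>1 k~>0
  1 h~>1 k~>0
  2 h~>0 k~>2
  result₂ = (0↦0; 1↦0; 2↦2)
Equal? differ; not commutative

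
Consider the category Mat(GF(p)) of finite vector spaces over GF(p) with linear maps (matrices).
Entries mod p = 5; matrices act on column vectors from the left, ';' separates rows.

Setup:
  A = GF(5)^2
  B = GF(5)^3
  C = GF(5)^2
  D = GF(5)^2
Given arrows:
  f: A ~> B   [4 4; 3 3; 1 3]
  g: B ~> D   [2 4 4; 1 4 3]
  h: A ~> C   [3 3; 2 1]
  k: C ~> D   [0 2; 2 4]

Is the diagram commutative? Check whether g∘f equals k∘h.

Answer: COMMUTES

Work:
1) trace f;g:
  e0=⟨1,0⟩ f~>⟨4,3,1⟩ g~>⟨4,4⟩
  e1=⟨0,1⟩ f~>⟨4,3,3⟩ g~>⟨2,0⟩
  composite₁ = [4 2; 4 0]
2) trace h;k:
  e0=⟨1,0⟩ h~>⟨3,2⟩ k~>⟨4,4⟩
  e1=⟨0,1⟩ h~>⟨3,1⟩ k~>⟨2,0⟩
  composite₂ = [4 2; 4 0]
Equal? YES — commutes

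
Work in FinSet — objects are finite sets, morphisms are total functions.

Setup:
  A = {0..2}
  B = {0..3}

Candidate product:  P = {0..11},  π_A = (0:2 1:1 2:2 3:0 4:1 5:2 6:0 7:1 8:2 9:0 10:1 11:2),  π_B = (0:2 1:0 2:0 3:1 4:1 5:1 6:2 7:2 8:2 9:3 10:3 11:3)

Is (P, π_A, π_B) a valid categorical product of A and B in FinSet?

Answer: NOT A VALID PRODUCT — duplicate pair at indices 8,0

Trace:
|A|·|B| = 3·4 = 12;  |P| = 12
Check the pairing map k ↦ (π_A(k), π_B(k)):
  0 : (2,2)
  1 : (1,0)
  2 : (2,0)
  3 : (0,1)
  4 : (1,1)
  5 : (2,1)
  6 : (0,2)
  7 : (1,2)
  8 : (2,2)  ✗ repeats pair of k=0
  9 : (0,3)
  10 : (1,3)
  11 : (2,3)
distinct pairs in image: 11 / 12 needed
  → (2,2) hit at k=0 and k=8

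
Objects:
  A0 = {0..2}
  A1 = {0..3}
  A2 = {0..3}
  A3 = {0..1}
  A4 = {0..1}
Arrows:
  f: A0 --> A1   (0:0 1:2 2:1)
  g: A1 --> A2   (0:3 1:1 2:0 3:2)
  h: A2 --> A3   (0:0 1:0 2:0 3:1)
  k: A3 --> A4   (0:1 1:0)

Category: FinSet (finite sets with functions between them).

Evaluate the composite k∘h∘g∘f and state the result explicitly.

  0 f-->0 g-->3 h-->1 k-->0
  1 f-->2 g-->0 h-->0 k-->1
  2 f-->1 g-->1 h-->0 k-->1
result: (0:0 1:1 2:1)

Answer: (0:0 1:1 2:1)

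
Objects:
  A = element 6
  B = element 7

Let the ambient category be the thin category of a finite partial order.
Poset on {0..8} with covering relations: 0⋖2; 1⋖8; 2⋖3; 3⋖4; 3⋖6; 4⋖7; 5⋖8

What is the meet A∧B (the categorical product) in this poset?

Answer: A∧B = 3

Trace:
{x : x⊑A ∧ x⊑B} = {0,2,3}  (A=6, B=7)
  0 ⊑ 3
  2 ⊑ 3
  3 ⊑ 3
glb = 3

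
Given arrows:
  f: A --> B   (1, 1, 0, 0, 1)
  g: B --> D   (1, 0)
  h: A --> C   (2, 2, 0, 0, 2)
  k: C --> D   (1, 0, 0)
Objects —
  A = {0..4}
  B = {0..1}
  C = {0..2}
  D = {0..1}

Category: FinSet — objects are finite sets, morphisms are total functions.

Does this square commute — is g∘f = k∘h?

Path 1 = f;g:
  0 f-->1 g-->0
  1 f-->1 g-->0
  2 f-->0 g-->1
  3 f-->0 g-->1
  4 f-->1 g-->0
  result₁ = (0, 0, 1, 1, 0)
Path 2 = h;k:
  0 h-->2 k-->0
  1 h-->2 k-->0
  2 h-->0 k-->1
  3 h-->0 k-->1
  4 h-->2 k-->0
  result₂ = (0, 0, 1, 1, 0)
Equal? same morphism ✓

Answer: COMMUTES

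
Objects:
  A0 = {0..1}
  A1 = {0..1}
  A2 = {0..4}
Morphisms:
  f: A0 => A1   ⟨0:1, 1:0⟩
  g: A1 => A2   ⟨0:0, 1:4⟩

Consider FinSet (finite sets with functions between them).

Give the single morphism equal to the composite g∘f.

  0 f=>1 g=>4
  1 f=>0 g=>0
⟦path⟧: ⟨0:4, 1:0⟩

Answer: ⟨0:4, 1:0⟩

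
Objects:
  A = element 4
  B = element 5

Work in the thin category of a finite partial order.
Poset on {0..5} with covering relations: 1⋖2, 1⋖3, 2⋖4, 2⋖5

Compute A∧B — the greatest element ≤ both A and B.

Lower bounds of A=4 and B=5: {1,2}
  1 ⊑ 2
  2 ⊑ 2
glb = 2

Answer: A∧B = 2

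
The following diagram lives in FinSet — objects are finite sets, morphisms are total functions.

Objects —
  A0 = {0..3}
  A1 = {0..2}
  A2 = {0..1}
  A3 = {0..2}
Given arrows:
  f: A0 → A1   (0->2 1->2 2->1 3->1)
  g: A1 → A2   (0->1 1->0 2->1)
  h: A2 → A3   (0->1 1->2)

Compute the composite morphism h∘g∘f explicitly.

Answer: (0->2 1->2 2->1 3->1)

Trace:
  0 f→2 g→1 h→2
  1 f→2 g→1 h→2
  2 f→1 g→0 h→1
  3 f→1 g→0 h→1
⟦path⟧: (0->2 1->2 2->1 3->1)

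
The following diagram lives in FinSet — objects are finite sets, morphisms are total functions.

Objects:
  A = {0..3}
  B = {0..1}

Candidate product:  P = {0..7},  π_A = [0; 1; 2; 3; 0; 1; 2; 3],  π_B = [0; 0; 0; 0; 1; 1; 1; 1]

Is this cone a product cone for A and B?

|A|·|B| = 4·2 = 8;  |P| = 8
Check the pairing map k ↦ (π_A(k), π_B(k)):
  0 : (0,0)
  1 : (1,0)
  2 : (2,0)
  3 : (3,0)
  4 : (0,1)
  5 : (1,1)
  6 : (2,1)
  7 : (3,1)
distinct pairs in image: 8 / 8 needed
  → bijection onto A×B; projections well-typed.

Answer: VALID PRODUCT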